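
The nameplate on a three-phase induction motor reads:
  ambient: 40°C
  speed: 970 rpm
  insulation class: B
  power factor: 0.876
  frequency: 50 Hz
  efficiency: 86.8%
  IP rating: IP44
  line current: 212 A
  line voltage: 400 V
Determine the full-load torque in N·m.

1100 N·m

P_in = √3·V·I·cosφ = 1.732 × 400 × 212 × 0.876 = 128661 W
P_out = η·P_in = 0.868 × 128661 = 111678 W
n = 970 rpm
ω = 2π×970/60 = 101.6 rad/s
τ = P_out/ω = 111678/101.6 = 1100 N·m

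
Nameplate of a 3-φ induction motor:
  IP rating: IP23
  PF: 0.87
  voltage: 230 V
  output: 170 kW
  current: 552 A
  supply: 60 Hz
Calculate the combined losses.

21.3 kW

P_in = √3·V·I·cosφ = 1.732×230×552×0.87 = 191308 W
P_out = 170000 W
Losses = P_in − P_out = 191308 − 170000 = 21308 W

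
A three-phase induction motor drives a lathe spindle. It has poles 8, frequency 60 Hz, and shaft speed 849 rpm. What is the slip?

n_s = 120f/p = 120×60/8 = 900 rpm
s = (n_s − n)/n_s = (900 − 849)/900 = 0.0567

5.67 %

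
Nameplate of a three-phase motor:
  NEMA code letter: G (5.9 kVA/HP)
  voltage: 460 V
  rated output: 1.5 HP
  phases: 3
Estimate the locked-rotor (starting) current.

11.1 A

S_LR = 5.9 × 1.5 = 8.85 kVA
I_LR = S_LR/(√3·V_L) = 8850/(1.732×460) = 11.1 A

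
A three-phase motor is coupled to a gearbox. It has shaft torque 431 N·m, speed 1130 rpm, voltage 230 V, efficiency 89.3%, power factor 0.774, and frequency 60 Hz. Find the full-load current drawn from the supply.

185 A

ω = 2π×1130/60 = 118.3 rad/s; P_out = τω = 431 × 118.3 = 50987 W
P_in = P_out / η = 50987 / 0.893 = 57096 W
I_L = P_in / (√3·V_L·cosφ) = 57096 / (1.732 × 230 × 0.774) = 185 A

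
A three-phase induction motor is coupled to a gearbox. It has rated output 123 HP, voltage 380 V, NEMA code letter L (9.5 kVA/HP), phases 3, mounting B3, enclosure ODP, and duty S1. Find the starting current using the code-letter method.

1780 A

S_LR = 9.5 × 123 = 1168.5 kVA
I_LR = S_LR/(√3·V_L) = 1168500/(1.732×380) = 1780 A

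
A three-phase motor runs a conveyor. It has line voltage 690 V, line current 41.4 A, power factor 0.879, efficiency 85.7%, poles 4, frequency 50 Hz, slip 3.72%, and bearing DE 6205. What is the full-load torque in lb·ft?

182 lb·ft

P_in = √3·V·I·cosφ = 1.732 × 690 × 41.4 × 0.879 = 43490 W
P_out = η·P_in = 0.857 × 43490 = 37271 W
n_s = 120×50/4 = 1500 rpm; n = 1500×(1−0.0372) = 1444 rpm
ω = 2π×1444/60 = 151.2 rad/s
τ = P_out/ω = 37271/151.2 = 246.5 N·m
In lb·ft: 246.5/1.356 = 182 lb·ft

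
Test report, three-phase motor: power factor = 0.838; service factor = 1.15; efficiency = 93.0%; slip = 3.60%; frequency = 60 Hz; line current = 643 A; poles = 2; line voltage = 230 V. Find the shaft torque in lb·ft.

405 lb·ft

P_in = √3·V·I·cosφ = 1.732 × 230 × 643 × 0.838 = 214650 W
P_out = η·P_in = 0.93 × 214650 = 199625 W
n_s = 120×60/2 = 3600 rpm; n = 3600×(1−0.036) = 3470 rpm
ω = 2π×3470/60 = 363.4 rad/s
τ = P_out/ω = 199625/363.4 = 549.3 N·m
In lb·ft: 549.3/1.356 = 405 lb·ft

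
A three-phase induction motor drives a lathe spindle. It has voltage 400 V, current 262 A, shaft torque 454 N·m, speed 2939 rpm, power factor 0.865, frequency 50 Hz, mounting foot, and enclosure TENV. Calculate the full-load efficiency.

ω = 2π × 2939/60 = 307.8 rad/s; P_out = τω = 454 × 307.8 = 139741 W
P_in = √3·V_L·I_L·cosφ = 1.732 × 400 × 262 × 0.865 = 157009 W
η = P_out / P_in = 139741 / 157009 = 0.890 = 89.0%

89.0 %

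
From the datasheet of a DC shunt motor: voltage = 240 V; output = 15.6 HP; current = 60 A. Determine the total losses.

2.76 kW

P_in = V·I = 240×60 = 14400 W
P_out = 15.6×746 = 11638 W
Losses = P_in − P_out = 14400 − 11638 = 2762 W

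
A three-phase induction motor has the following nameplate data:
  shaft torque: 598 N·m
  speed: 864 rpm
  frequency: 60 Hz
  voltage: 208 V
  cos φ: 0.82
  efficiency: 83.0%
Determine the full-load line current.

221 A

ω = 2π×864/60 = 90.48 rad/s; P_out = τω = 598 × 90.48 = 54107 W
P_in = P_out / η = 54107 / 0.830 = 65189 W
I_L = P_in / (√3·V_L·cosφ) = 65189 / (1.732 × 208 × 0.82) = 221 A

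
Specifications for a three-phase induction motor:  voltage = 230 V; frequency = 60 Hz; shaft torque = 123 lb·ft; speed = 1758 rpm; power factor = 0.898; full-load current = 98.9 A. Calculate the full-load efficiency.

τ = 123 lb·ft × 1.356 = 166.8 N·m
ω = 2π × 1758/60 = 184.1 rad/s; P_out = τω = 166.8 × 184.1 = 30708 W
P_in = √3·V_L·I_L·cosφ = 1.732 × 230 × 98.9 × 0.898 = 35379 W
η = P_out / P_in = 30708 / 35379 = 0.868 = 86.8%

86.8 %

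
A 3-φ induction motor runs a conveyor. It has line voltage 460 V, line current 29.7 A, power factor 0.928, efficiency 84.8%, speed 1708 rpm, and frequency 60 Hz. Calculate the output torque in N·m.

P_in = √3·V·I·cosφ = 1.732 × 460 × 29.7 × 0.928 = 21959 W
P_out = η·P_in = 0.848 × 21959 = 18621 W
n = 1708 rpm
ω = 2π×1708/60 = 178.9 rad/s
τ = P_out/ω = 18621/178.9 = 104 N·m

104 N·m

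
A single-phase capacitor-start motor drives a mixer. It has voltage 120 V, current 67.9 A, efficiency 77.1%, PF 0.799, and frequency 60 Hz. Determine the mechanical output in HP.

P_in = V·I·cosφ = 120 × 67.9 × 0.799 = 6510 W
P_out = η·P_in = 0.771 × 6510 = 5019 W
= 5019/746 = 6.73 HP

6.73 HP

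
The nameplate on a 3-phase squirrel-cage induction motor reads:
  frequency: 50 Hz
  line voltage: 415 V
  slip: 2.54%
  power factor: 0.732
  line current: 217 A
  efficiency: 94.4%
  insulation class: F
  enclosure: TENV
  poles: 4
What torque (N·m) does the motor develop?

P_in = √3·V·I·cosφ = 1.732 × 415 × 217 × 0.732 = 114174 W
P_out = η·P_in = 0.944 × 114174 = 107780 W
n_s = 120×50/4 = 1500 rpm; n = 1500×(1−0.0254) = 1462 rpm
ω = 2π×1462/60 = 153.1 rad/s
τ = P_out/ω = 107780/153.1 = 704 N·m

704 N·m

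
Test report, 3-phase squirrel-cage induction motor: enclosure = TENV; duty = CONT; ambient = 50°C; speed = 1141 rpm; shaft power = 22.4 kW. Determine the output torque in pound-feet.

ω = 2π × 1141/60 = 119.5 rad/s
τ = P/ω = 22400/119.5 = 187.4 N·m
In lb·ft: 187.4/1.356 = 138 lb·ft

138 lb·ft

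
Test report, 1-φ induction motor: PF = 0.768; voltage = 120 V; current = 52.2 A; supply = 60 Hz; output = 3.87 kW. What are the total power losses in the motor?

941 W

P_in = V·I·cosφ = 120×52.2×0.768 = 4811 W
P_out = 3870 W
Losses = P_in − P_out = 4811 − 3870 = 941 W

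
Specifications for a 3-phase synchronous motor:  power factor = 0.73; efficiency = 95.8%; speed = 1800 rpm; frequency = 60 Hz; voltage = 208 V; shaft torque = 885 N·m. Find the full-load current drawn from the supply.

662 A

ω = 2π×1800/60 = 188.5 rad/s; P_out = τω = 885 × 188.5 = 166823 W
P_in = P_out / η = 166823 / 0.958 = 174137 W
I_L = P_in / (√3·V_L·cosφ) = 174137 / (1.732 × 208 × 0.73) = 662 A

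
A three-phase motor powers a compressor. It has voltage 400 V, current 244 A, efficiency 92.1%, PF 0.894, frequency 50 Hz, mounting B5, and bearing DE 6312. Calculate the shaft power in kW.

139 kW

P_in = √3·V·I·cosφ = 1.732 × 400 × 244 × 0.894 = 151125 W
P_out = η·P_in = 0.921 × 151125 = 139186 W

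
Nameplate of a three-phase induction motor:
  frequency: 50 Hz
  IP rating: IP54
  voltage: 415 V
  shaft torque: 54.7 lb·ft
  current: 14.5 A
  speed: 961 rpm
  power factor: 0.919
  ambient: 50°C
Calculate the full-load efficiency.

77.9 %

τ = 54.7 lb·ft × 1.356 = 74.17 N·m
ω = 2π × 961/60 = 100.6 rad/s; P_out = τω = 74.17 × 100.6 = 7462 W
P_in = √3·V_L·I_L·cosφ = 1.732 × 415 × 14.5 × 0.919 = 9578 W
η = P_out / P_in = 7462 / 9578 = 0.779 = 77.9%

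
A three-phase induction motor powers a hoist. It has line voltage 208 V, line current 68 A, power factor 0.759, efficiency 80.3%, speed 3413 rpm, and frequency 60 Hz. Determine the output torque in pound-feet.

P_in = √3·V·I·cosφ = 1.732 × 208 × 68 × 0.759 = 18594 W
P_out = η·P_in = 0.803 × 18594 = 14931 W
n = 3413 rpm
ω = 2π×3413/60 = 357.4 rad/s
τ = P_out/ω = 14931/357.4 = 41.78 N·m
In lb·ft: 41.78/1.356 = 30.8 lb·ft

30.8 lb·ft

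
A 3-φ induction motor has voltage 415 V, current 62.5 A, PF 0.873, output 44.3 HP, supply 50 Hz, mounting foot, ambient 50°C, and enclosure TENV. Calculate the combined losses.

6.17 kW

P_in = √3·V·I·cosφ = 1.732×415×62.5×0.873 = 39218 W
P_out = 44.3×746 = 33048 W
Losses = P_in − P_out = 39218 − 33048 = 6170 W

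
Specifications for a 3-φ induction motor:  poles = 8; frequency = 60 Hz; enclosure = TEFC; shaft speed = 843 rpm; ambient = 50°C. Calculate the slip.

6.3 %

n_s = 120f/p = 120×60/8 = 900 rpm
s = (n_s − n)/n_s = (900 − 843)/900 = 0.0633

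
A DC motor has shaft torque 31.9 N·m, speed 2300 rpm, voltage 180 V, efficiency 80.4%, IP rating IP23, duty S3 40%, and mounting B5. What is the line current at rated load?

ω = 2π×2300/60 = 240.9 rad/s; P_out = τω = 31.9 × 240.9 = 7685 W
P_in = P_out / η = 7685 / 0.804 = 9558 W
I = P_in / V = 9558 / 180 = 53.1 A

53.1 A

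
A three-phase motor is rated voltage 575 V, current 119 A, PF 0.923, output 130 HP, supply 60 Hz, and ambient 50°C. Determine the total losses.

12400 W

P_in = √3·V·I·cosφ = 1.732×575×119×0.923 = 109387 W
P_out = 130×746 = 96980 W
Losses = P_in − P_out = 109387 − 96980 = 12407 W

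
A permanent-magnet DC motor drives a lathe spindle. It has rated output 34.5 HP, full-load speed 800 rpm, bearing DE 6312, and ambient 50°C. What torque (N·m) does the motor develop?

307 N·m

P_out = 34.5 × 746 = 25737 W
ω = 2π × 800/60 = 83.78 rad/s
τ = P_out/ω = 25737/83.78 = 307 N·m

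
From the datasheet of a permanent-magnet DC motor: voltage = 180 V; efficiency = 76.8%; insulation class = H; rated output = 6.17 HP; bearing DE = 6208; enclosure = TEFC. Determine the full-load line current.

P_out = 6.17 × 746 = 4603 W
P_in = P_out / η = 4603 / 0.768 = 5993 W
I = P_in / V = 5993 / 180 = 33.3 A

33.3 A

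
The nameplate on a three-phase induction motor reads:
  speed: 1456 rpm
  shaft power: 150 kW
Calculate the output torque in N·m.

ω = 2π × 1456/60 = 152.5 rad/s
τ = P/ω = 150000/152.5 = 984 N·m

984 N·m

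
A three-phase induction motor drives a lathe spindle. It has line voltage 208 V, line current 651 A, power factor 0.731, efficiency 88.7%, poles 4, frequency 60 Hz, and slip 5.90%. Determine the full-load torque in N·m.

857 N·m

P_in = √3·V·I·cosφ = 1.732 × 208 × 651 × 0.731 = 171439 W
P_out = η·P_in = 0.887 × 171439 = 152066 W
n_s = 120×60/4 = 1800 rpm; n = 1800×(1−0.059) = 1694 rpm
ω = 2π×1694/60 = 177.4 rad/s
τ = P_out/ω = 152066/177.4 = 857 N·m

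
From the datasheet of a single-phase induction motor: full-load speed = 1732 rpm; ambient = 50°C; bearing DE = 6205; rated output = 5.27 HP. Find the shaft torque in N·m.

P_out = 5.27 × 746 = 3931 W
ω = 2π × 1732/60 = 181.4 rad/s
τ = P_out/ω = 3931/181.4 = 21.7 N·m

21.7 N·m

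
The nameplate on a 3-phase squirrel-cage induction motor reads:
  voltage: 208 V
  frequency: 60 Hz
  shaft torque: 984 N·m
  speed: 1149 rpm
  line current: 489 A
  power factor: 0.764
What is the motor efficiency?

ω = 2π × 1149/60 = 120.3 rad/s; P_out = τω = 984 × 120.3 = 118375 W
P_in = √3·V_L·I_L·cosφ = 1.732 × 208 × 489 × 0.764 = 134590 W
η = P_out / P_in = 118375 / 134590 = 0.880 = 88.0%

88.0 %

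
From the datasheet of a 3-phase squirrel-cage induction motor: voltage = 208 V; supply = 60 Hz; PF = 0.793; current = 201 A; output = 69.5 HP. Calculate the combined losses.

5580 W

P_in = √3·V·I·cosφ = 1.732×208×201×0.793 = 57422 W
P_out = 69.5×746 = 51847 W
Losses = P_in − P_out = 57422 − 51847 = 5575 W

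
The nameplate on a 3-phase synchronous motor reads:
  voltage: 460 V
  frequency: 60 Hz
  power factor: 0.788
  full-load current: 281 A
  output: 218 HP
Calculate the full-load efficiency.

92.2 %

P_out = 218 × 746 = 162628 W
P_in = √3·V_L·I_L·cosφ = 1.732 × 460 × 281 × 0.788 = 176416 W
η = P_out / P_in = 162628 / 176416 = 0.922 = 92.2%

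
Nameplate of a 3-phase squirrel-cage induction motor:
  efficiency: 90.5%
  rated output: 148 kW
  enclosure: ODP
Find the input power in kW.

164 kW

P_out = 148000 W
P_in = P_out/η = 148000/0.905 = 163536 W = 164 kW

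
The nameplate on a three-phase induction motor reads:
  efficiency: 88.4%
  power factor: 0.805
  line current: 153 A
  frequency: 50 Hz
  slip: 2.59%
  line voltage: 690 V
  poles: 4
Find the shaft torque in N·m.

850 N·m

P_in = √3·V·I·cosφ = 1.732 × 690 × 153 × 0.805 = 147192 W
P_out = η·P_in = 0.884 × 147192 = 130118 W
n_s = 120×50/4 = 1500 rpm; n = 1500×(1−0.0259) = 1461 rpm
ω = 2π×1461/60 = 153 rad/s
τ = P_out/ω = 130118/153 = 850 N·m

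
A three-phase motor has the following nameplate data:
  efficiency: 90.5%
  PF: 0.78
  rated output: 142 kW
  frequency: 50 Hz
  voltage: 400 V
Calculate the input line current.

290 A

P_out = 142 kW = 142000 W
P_in = P_out / η = 142000 / 0.905 = 156906 W
I_L = P_in / (√3·V_L·cosφ) = 156906 / (1.732 × 400 × 0.78) = 290 A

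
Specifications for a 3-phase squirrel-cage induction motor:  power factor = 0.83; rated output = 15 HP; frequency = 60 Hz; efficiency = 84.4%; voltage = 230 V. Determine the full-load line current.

40.1 A

P_out = 15 × 746 = 11190 W
P_in = P_out / η = 11190 / 0.844 = 13258 W
I_L = P_in / (√3·V_L·cosφ) = 13258 / (1.732 × 230 × 0.83) = 40.1 A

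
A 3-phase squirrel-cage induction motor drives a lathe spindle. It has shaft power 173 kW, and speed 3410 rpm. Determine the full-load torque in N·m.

ω = 2π × 3410/60 = 357.1 rad/s
τ = P/ω = 173000/357.1 = 484 N·m

484 N·m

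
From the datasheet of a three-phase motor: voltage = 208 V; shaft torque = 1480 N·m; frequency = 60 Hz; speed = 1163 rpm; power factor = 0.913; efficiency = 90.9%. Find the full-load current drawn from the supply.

ω = 2π×1163/60 = 121.8 rad/s; P_out = τω = 1480 × 121.8 = 180264 W
P_in = P_out / η = 180264 / 0.909 = 198310 W
I_L = P_in / (√3·V_L·cosφ) = 198310 / (1.732 × 208 × 0.913) = 603 A

603 A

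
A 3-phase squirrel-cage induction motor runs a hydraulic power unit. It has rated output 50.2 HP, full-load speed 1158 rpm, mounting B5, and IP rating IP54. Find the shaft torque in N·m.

309 N·m

P_out = 50.2 × 746 = 37449 W
ω = 2π × 1158/60 = 121.3 rad/s
τ = P_out/ω = 37449/121.3 = 309 N·m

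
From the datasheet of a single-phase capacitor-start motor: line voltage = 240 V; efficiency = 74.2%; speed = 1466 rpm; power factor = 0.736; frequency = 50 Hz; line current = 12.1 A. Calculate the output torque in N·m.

P_in = V·I·cosφ = 240 × 12.1 × 0.736 = 2137 W
P_out = η·P_in = 0.742 × 2137 = 1586 W
n = 1466 rpm
ω = 2π×1466/60 = 153.5 rad/s
τ = P_out/ω = 1586/153.5 = 10.3 N·m

10.3 N·m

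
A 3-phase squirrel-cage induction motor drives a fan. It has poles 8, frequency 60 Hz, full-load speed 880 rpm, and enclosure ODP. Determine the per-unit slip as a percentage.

n_s = 120f/p = 120×60/8 = 900 rpm
s = (n_s − n)/n_s = (900 − 880)/900 = 0.0222

2.22 %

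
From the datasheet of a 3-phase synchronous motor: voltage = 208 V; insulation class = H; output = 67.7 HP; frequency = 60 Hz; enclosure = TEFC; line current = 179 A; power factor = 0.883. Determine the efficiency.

P_out = 67.7 × 746 = 50504 W
P_in = √3·V_L·I_L·cosφ = 1.732 × 208 × 179 × 0.883 = 56941 W
η = P_out / P_in = 50504 / 56941 = 0.887 = 88.7%

88.7 %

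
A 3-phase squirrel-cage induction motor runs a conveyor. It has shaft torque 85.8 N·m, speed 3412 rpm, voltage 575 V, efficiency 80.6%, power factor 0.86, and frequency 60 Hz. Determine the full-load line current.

44.4 A

ω = 2π×3412/60 = 357.3 rad/s; P_out = τω = 85.8 × 357.3 = 30656 W
P_in = P_out / η = 30656 / 0.806 = 38035 W
I_L = P_in / (√3·V_L·cosφ) = 38035 / (1.732 × 575 × 0.86) = 44.4 A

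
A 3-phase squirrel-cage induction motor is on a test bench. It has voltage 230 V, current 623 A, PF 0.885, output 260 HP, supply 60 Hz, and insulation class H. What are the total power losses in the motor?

25.7 kW

P_in = √3·V·I·cosφ = 1.732×230×623×0.885 = 219638 W
P_out = 260×746 = 193960 W
Losses = P_in − P_out = 219638 − 193960 = 25678 W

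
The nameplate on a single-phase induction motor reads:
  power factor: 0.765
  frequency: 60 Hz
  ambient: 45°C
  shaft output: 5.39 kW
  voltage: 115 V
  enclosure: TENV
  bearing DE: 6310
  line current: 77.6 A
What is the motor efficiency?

P_out = 5.39 kW = 5390 W
P_in = V·I·cosφ = 115 × 77.6 × 0.765 = 6827 W
η = P_out / P_in = 5390 / 6827 = 0.790 = 79.0%

79.0 %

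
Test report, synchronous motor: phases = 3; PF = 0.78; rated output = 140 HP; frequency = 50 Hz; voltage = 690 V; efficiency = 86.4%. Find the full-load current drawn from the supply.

130 A

P_out = 140 × 746 = 104440 W
P_in = P_out / η = 104440 / 0.864 = 120880 W
I_L = P_in / (√3·V_L·cosφ) = 120880 / (1.732 × 690 × 0.78) = 130 A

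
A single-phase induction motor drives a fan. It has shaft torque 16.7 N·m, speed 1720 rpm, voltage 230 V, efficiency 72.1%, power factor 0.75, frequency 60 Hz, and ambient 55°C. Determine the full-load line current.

24.2 A

ω = 2π×1720/60 = 180.1 rad/s; P_out = τω = 16.7 × 180.1 = 3008 W
P_in = P_out / η = 3008 / 0.721 = 4172 W
I = P_in / (V·cosφ) = 4172 / (230 × 0.75) = 24.2 A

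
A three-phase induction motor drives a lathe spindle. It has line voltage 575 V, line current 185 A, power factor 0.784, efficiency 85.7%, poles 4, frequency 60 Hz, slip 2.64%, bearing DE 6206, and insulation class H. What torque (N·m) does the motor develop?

675 N·m

P_in = √3·V·I·cosφ = 1.732 × 575 × 185 × 0.784 = 144445 W
P_out = η·P_in = 0.857 × 144445 = 123789 W
n_s = 120×60/4 = 1800 rpm; n = 1800×(1−0.0264) = 1752 rpm
ω = 2π×1752/60 = 183.5 rad/s
τ = P_out/ω = 123789/183.5 = 675 N·m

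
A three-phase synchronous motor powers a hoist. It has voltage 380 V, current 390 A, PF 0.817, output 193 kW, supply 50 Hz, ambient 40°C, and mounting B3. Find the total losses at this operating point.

P_in = √3·V·I·cosφ = 1.732×380×390×0.817 = 209710 W
P_out = 193000 W
Losses = P_in − P_out = 209710 − 193000 = 16710 W

16700 W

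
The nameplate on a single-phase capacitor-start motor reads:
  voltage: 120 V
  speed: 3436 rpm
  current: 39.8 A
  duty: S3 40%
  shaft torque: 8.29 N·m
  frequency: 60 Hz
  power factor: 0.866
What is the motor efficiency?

ω = 2π × 3436/60 = 359.8 rad/s; P_out = τω = 8.29 × 359.8 = 2983 W
P_in = V·I·cosφ = 120 × 39.8 × 0.866 = 4136 W
η = P_out / P_in = 2983 / 4136 = 0.721 = 72.1%

72.1 %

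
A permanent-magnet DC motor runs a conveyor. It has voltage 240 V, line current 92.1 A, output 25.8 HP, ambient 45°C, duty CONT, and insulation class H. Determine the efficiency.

87.1 %

P_out = 25.8 × 746 = 19247 W
P_in = V·I = 240 × 92.1 = 22104 W
η = P_out / P_in = 19247 / 22104 = 0.871 = 87.1%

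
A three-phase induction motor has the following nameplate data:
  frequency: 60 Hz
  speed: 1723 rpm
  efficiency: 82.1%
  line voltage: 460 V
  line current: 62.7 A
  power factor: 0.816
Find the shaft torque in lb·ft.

P_in = √3·V·I·cosφ = 1.732 × 460 × 62.7 × 0.816 = 40763 W
P_out = η·P_in = 0.821 × 40763 = 33466 W
n = 1723 rpm
ω = 2π×1723/60 = 180.4 rad/s
τ = P_out/ω = 33466/180.4 = 185.5 N·m
In lb·ft: 185.5/1.356 = 137 lb·ft

137 lb·ft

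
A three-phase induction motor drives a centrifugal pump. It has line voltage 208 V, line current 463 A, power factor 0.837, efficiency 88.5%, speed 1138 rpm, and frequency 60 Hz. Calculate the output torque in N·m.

1040 N·m

P_in = √3·V·I·cosφ = 1.732 × 208 × 463 × 0.837 = 139610 W
P_out = η·P_in = 0.885 × 139610 = 123555 W
n = 1138 rpm
ω = 2π×1138/60 = 119.2 rad/s
τ = P_out/ω = 123555/119.2 = 1040 N·m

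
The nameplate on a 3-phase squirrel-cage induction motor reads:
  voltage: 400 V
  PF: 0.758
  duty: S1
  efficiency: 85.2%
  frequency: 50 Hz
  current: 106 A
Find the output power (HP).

63.6 HP

P_in = √3·V·I·cosφ = 1.732 × 400 × 106 × 0.758 = 55665 W
P_out = η·P_in = 0.852 × 55665 = 47427 W
= 47427/746 = 63.6 HP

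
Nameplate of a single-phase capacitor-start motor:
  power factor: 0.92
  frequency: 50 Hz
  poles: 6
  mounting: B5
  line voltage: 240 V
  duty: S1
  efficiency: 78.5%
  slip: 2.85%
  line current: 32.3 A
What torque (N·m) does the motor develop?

55 N·m

P_in = V·I·cosφ = 240 × 32.3 × 0.92 = 7132 W
P_out = η·P_in = 0.785 × 7132 = 5599 W
n_s = 120×50/6 = 1000 rpm; n = 1000×(1−0.0285) = 972 rpm
ω = 2π×972/60 = 101.8 rad/s
τ = P_out/ω = 5599/101.8 = 55 N·m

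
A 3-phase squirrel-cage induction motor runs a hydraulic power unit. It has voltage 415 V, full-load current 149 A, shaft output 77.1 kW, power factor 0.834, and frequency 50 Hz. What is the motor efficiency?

86.3 %

P_out = 77.1 kW = 77100 W
P_in = √3·V_L·I_L·cosφ = 1.732 × 415 × 149 × 0.834 = 89320 W
η = P_out / P_in = 77100 / 89320 = 0.863 = 86.3%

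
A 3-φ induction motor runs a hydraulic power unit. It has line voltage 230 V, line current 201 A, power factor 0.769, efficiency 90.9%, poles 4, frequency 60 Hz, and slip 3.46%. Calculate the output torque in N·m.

P_in = √3·V·I·cosφ = 1.732 × 230 × 201 × 0.769 = 61574 W
P_out = η·P_in = 0.909 × 61574 = 55971 W
n_s = 120×60/4 = 1800 rpm; n = 1800×(1−0.0346) = 1738 rpm
ω = 2π×1738/60 = 182 rad/s
τ = P_out/ω = 55971/182 = 308 N·m

308 N·m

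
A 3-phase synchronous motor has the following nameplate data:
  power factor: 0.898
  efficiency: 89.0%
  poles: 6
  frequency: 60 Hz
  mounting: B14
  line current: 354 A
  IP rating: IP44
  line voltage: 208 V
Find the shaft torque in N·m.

811 N·m

P_in = √3·V·I·cosφ = 1.732 × 208 × 354 × 0.898 = 114523 W
P_out = η·P_in = 0.89 × 114523 = 101925 W
n = n_s = 120×60/6 = 1200 rpm (synchronous)
ω = 2π×1200/60 = 125.7 rad/s
τ = P_out/ω = 101925/125.7 = 811 N·m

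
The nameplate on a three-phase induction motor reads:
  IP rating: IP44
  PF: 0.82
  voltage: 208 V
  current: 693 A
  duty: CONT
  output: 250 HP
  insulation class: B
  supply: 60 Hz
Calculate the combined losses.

18200 W

P_in = √3·V·I·cosφ = 1.732×208×693×0.82 = 204719 W
P_out = 250×746 = 186500 W
Losses = P_in − P_out = 204719 − 186500 = 18219 W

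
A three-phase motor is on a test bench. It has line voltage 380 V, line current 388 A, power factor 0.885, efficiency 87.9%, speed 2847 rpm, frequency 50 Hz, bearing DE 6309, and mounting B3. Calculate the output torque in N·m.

666 N·m

P_in = √3·V·I·cosφ = 1.732 × 380 × 388 × 0.885 = 225999 W
P_out = η·P_in = 0.879 × 225999 = 198653 W
n = 2847 rpm
ω = 2π×2847/60 = 298.1 rad/s
τ = P_out/ω = 198653/298.1 = 666 N·m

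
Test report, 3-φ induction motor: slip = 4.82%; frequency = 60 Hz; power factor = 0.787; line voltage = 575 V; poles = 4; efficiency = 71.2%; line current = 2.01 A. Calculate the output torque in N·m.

6.25 N·m

P_in = √3·V·I·cosφ = 1.732 × 575 × 2.01 × 0.787 = 1575 W
P_out = η·P_in = 0.712 × 1575 = 1121 W
n_s = 120×60/4 = 1800 rpm; n = 1800×(1−0.0482) = 1713 rpm
ω = 2π×1713/60 = 179.4 rad/s
τ = P_out/ω = 1121/179.4 = 6.25 N·m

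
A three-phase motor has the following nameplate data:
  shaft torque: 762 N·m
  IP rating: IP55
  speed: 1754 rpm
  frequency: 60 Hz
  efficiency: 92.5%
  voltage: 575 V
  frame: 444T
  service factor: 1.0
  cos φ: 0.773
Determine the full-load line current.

ω = 2π×1754/60 = 183.7 rad/s; P_out = τω = 762 × 183.7 = 139979 W
P_in = P_out / η = 139979 / 0.925 = 151329 W
I_L = P_in / (√3·V_L·cosφ) = 151329 / (1.732 × 575 × 0.773) = 197 A

197 A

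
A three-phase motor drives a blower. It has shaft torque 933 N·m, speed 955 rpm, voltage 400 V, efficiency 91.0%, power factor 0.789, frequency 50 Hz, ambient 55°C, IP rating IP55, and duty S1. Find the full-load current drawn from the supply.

ω = 2π×955/60 = 100 rad/s; P_out = τω = 933 × 100 = 93300 W
P_in = P_out / η = 93300 / 0.910 = 102527 W
I_L = P_in / (√3·V_L·cosφ) = 102527 / (1.732 × 400 × 0.789) = 188 A

188 A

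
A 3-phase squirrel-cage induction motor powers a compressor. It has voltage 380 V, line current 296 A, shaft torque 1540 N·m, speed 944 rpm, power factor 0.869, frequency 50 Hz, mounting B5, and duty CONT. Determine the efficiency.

89.9 %

ω = 2π × 944/60 = 98.86 rad/s; P_out = τω = 1540 × 98.86 = 152244 W
P_in = √3·V_L·I_L·cosφ = 1.732 × 380 × 296 × 0.869 = 169295 W
η = P_out / P_in = 152244 / 169295 = 0.899 = 89.9%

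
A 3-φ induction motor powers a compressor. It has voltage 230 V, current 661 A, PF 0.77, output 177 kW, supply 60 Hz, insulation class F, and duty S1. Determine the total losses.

P_in = √3·V·I·cosφ = 1.732×230×661×0.77 = 202753 W
P_out = 177000 W
Losses = P_in − P_out = 202753 − 177000 = 25753 W

25800 W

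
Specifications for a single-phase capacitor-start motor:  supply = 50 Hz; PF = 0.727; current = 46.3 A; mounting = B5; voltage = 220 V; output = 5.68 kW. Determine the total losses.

P_in = V·I·cosφ = 220×46.3×0.727 = 7405 W
P_out = 5680 W
Losses = P_in − P_out = 7405 − 5680 = 1725 W

1.73 kW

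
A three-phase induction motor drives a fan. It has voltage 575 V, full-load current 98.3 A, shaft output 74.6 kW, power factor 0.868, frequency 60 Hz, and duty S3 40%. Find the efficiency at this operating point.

87.8 %

P_out = 74.6 kW = 74600 W
P_in = √3·V_L·I_L·cosφ = 1.732 × 575 × 98.3 × 0.868 = 84975 W
η = P_out / P_in = 74600 / 84975 = 0.878 = 87.8%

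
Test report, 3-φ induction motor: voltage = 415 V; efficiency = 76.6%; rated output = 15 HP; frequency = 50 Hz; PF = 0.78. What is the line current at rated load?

P_out = 15 × 746 = 11190 W
P_in = P_out / η = 11190 / 0.766 = 14608 W
I_L = P_in / (√3·V_L·cosφ) = 14608 / (1.732 × 415 × 0.78) = 26.1 A

26.1 A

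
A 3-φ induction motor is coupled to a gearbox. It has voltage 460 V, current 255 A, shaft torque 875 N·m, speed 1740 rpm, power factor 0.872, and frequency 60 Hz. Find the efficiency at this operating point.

90.0 %

ω = 2π × 1740/60 = 182.2 rad/s; P_out = τω = 875 × 182.2 = 159425 W
P_in = √3·V_L·I_L·cosφ = 1.732 × 460 × 255 × 0.872 = 177159 W
η = P_out / P_in = 159425 / 177159 = 0.900 = 90.0%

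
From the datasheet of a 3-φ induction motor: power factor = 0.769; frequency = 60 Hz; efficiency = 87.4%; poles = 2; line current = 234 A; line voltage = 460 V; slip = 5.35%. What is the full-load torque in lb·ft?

259 lb·ft

P_in = √3·V·I·cosφ = 1.732 × 460 × 234 × 0.769 = 143367 W
P_out = η·P_in = 0.874 × 143367 = 125303 W
n_s = 120×60/2 = 3600 rpm; n = 3600×(1−0.0535) = 3407 rpm
ω = 2π×3407/60 = 356.8 rad/s
τ = P_out/ω = 125303/356.8 = 351.2 N·m
In lb·ft: 351.2/1.356 = 259 lb·ft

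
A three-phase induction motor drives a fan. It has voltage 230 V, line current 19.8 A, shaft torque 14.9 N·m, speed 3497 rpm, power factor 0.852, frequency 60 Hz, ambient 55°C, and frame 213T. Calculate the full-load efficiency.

81.2 %

ω = 2π × 3497/60 = 366.2 rad/s; P_out = τω = 14.9 × 366.2 = 5456 W
P_in = √3·V_L·I_L·cosφ = 1.732 × 230 × 19.8 × 0.852 = 6720 W
η = P_out / P_in = 5456 / 6720 = 0.812 = 81.2%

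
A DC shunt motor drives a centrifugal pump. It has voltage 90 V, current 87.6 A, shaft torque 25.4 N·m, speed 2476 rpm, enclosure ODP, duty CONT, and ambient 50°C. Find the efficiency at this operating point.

ω = 2π × 2476/60 = 259.3 rad/s; P_out = τω = 25.4 × 259.3 = 6586 W
P_in = V·I = 90 × 87.6 = 7884 W
η = P_out / P_in = 6586 / 7884 = 0.835 = 83.5%

83.5 %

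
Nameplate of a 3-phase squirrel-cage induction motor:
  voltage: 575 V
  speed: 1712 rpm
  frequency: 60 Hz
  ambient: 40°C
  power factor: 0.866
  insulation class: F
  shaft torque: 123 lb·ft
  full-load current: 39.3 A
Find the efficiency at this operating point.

88.2 %

τ = 123 lb·ft × 1.356 = 166.8 N·m
ω = 2π × 1712/60 = 179.3 rad/s; P_out = τω = 166.8 × 179.3 = 29907 W
P_in = √3·V_L·I_L·cosφ = 1.732 × 575 × 39.3 × 0.866 = 33894 W
η = P_out / P_in = 29907 / 33894 = 0.882 = 88.2%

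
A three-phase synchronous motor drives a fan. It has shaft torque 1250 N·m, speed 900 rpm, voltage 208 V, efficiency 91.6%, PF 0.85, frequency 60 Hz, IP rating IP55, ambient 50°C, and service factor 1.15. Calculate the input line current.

ω = 2π×900/60 = 94.25 rad/s; P_out = τω = 1250 × 94.25 = 117813 W
P_in = P_out / η = 117813 / 0.916 = 128617 W
I_L = P_in / (√3·V_L·cosφ) = 128617 / (1.732 × 208 × 0.85) = 420 A

420 A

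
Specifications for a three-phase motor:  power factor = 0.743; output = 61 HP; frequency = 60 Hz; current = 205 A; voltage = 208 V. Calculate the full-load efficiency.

P_out = 61 × 746 = 45506 W
P_in = √3·V_L·I_L·cosφ = 1.732 × 208 × 205 × 0.743 = 54872 W
η = P_out / P_in = 45506 / 54872 = 0.829 = 82.9%

82.9 %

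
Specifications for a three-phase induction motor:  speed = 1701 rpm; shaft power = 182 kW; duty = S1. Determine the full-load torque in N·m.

ω = 2π × 1701/60 = 178.1 rad/s
τ = P/ω = 182000/178.1 = 1020 N·m

1020 N·m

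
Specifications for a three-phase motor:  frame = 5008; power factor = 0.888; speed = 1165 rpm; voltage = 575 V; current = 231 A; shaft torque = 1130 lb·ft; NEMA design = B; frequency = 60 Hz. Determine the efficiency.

τ = 1130 lb·ft × 1.356 = 1532 N·m
ω = 2π × 1165/60 = 122 rad/s; P_out = τω = 1532 × 122 = 186904 W
P_in = √3·V_L·I_L·cosφ = 1.732 × 575 × 231 × 0.888 = 204287 W
η = P_out / P_in = 186904 / 204287 = 0.915 = 91.5%

91.5 %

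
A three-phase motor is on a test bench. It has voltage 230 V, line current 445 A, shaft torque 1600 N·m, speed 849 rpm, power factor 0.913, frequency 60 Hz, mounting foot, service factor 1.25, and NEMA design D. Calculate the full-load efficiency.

87.9 %

ω = 2π × 849/60 = 88.91 rad/s; P_out = τω = 1600 × 88.91 = 142256 W
P_in = √3·V_L·I_L·cosφ = 1.732 × 230 × 445 × 0.913 = 161848 W
η = P_out / P_in = 142256 / 161848 = 0.879 = 87.9%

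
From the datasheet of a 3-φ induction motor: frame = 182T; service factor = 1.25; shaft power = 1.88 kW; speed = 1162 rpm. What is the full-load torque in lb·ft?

11.4 lb·ft

ω = 2π × 1162/60 = 121.7 rad/s
τ = P/ω = 1880/121.7 = 15.45 N·m
In lb·ft: 15.45/1.356 = 11.4 lb·ft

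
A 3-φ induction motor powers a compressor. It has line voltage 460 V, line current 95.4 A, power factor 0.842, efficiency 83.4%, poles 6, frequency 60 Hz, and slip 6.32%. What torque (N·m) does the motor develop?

P_in = √3·V·I·cosφ = 1.732 × 460 × 95.4 × 0.842 = 63998 W
P_out = η·P_in = 0.834 × 63998 = 53374 W
n_s = 120×60/6 = 1200 rpm; n = 1200×(1−0.0632) = 1124 rpm
ω = 2π×1124/60 = 117.7 rad/s
τ = P_out/ω = 53374/117.7 = 453 N·m

453 N·m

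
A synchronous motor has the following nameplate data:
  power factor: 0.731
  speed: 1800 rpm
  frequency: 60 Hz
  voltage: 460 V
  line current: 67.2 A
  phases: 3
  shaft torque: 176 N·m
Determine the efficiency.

ω = 2π × 1800/60 = 188.5 rad/s; P_out = τω = 176 × 188.5 = 33176 W
P_in = √3·V_L·I_L·cosφ = 1.732 × 460 × 67.2 × 0.731 = 39137 W
η = P_out / P_in = 33176 / 39137 = 0.848 = 84.8%

84.8 %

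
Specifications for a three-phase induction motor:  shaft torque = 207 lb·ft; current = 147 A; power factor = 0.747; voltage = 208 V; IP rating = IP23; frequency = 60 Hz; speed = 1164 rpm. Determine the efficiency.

τ = 207 lb·ft × 1.356 = 280.7 N·m
ω = 2π × 1164/60 = 121.9 rad/s; P_out = τω = 280.7 × 121.9 = 34217 W
P_in = √3·V_L·I_L·cosφ = 1.732 × 208 × 147 × 0.747 = 39559 W
η = P_out / P_in = 34217 / 39559 = 0.865 = 86.5%

86.5 %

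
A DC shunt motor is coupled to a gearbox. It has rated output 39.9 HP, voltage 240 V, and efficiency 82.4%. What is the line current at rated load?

151 A

P_out = 39.9 × 746 = 29765 W
P_in = P_out / η = 29765 / 0.824 = 36123 W
I = P_in / V = 36123 / 240 = 151 A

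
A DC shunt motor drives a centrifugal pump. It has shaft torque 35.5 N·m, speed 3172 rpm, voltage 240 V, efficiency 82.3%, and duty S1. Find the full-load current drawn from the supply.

59.7 A

ω = 2π×3172/60 = 332.2 rad/s; P_out = τω = 35.5 × 332.2 = 11793 W
P_in = P_out / η = 11793 / 0.823 = 14329 W
I = P_in / V = 14329 / 240 = 59.7 A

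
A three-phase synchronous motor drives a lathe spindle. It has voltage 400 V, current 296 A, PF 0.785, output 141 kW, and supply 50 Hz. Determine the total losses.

P_in = √3·V·I·cosφ = 1.732×400×296×0.785 = 160979 W
P_out = 141000 W
Losses = P_in − P_out = 160979 − 141000 = 19979 W

20000 W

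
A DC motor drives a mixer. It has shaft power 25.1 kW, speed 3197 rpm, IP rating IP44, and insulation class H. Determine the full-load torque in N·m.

75 N·m

ω = 2π × 3197/60 = 334.8 rad/s
τ = P/ω = 25100/334.8 = 75 N·m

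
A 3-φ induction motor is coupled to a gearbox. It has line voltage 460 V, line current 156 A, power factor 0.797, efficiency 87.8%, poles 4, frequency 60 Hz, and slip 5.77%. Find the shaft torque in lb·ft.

361 lb·ft

P_in = √3·V·I·cosφ = 1.732 × 460 × 156 × 0.797 = 99058 W
P_out = η·P_in = 0.878 × 99058 = 86973 W
n_s = 120×60/4 = 1800 rpm; n = 1800×(1−0.0577) = 1696 rpm
ω = 2π×1696/60 = 177.6 rad/s
τ = P_out/ω = 86973/177.6 = 489.7 N·m
In lb·ft: 489.7/1.356 = 361 lb·ft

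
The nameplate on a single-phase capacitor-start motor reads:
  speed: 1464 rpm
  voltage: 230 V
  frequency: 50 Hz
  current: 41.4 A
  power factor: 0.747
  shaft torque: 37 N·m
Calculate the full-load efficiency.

ω = 2π × 1464/60 = 153.3 rad/s; P_out = τω = 37 × 153.3 = 5672 W
P_in = V·I·cosφ = 230 × 41.4 × 0.747 = 7113 W
η = P_out / P_in = 5672 / 7113 = 0.797 = 79.7%

79.7 %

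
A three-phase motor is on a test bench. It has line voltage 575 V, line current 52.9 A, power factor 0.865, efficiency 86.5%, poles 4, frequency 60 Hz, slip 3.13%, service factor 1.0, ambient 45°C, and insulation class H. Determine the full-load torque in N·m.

216 N·m

P_in = √3·V·I·cosφ = 1.732 × 575 × 52.9 × 0.865 = 45571 W
P_out = η·P_in = 0.865 × 45571 = 39419 W
n_s = 120×60/4 = 1800 rpm; n = 1800×(1−0.0313) = 1744 rpm
ω = 2π×1744/60 = 182.6 rad/s
τ = P_out/ω = 39419/182.6 = 216 N·m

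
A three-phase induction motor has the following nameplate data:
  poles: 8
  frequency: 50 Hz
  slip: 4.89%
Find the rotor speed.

n_s = 120f/p = 120×50/8 = 750 rpm
n = n_s(1 − s) = 750 × (1 − 0.0489) = 713 rpm

713 rpm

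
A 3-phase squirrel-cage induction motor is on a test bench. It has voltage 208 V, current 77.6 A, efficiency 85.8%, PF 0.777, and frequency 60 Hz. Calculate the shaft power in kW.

P_in = √3·V·I·cosφ = 1.732 × 208 × 77.6 × 0.777 = 21722 W
P_out = η·P_in = 0.858 × 21722 = 18637 W

18.6 kW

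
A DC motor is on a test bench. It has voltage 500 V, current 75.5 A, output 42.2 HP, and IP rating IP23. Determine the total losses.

P_in = V·I = 500×75.5 = 37750 W
P_out = 42.2×746 = 31481 W
Losses = P_in − P_out = 37750 − 31481 = 6269 W

6.27 kW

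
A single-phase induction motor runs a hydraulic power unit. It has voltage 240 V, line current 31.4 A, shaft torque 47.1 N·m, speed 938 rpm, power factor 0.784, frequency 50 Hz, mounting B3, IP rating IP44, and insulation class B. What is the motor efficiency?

78.3 %

ω = 2π × 938/60 = 98.23 rad/s; P_out = τω = 47.1 × 98.23 = 4627 W
P_in = V·I·cosφ = 240 × 31.4 × 0.784 = 5908 W
η = P_out / P_in = 4627 / 5908 = 0.783 = 78.3%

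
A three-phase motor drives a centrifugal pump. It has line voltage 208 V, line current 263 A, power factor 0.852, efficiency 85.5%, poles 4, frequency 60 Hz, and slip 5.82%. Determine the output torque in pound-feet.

P_in = √3·V·I·cosφ = 1.732 × 208 × 263 × 0.852 = 80725 W
P_out = η·P_in = 0.855 × 80725 = 69020 W
n_s = 120×60/4 = 1800 rpm; n = 1800×(1−0.0582) = 1695 rpm
ω = 2π×1695/60 = 177.5 rad/s
τ = P_out/ω = 69020/177.5 = 388.8 N·m
In lb·ft: 388.8/1.356 = 287 lb·ft

287 lb·ft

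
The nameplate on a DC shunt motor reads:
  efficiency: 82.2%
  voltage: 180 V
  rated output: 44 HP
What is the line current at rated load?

222 A

P_out = 44 × 746 = 32824 W
P_in = P_out / η = 32824 / 0.822 = 39932 W
I = P_in / V = 39932 / 180 = 222 A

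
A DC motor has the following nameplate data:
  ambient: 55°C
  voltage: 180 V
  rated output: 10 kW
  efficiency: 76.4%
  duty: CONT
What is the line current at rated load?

P_out = 10 kW = 10000 W
P_in = P_out / η = 10000 / 0.764 = 13089 W
I = P_in / V = 13089 / 180 = 72.7 A

72.7 A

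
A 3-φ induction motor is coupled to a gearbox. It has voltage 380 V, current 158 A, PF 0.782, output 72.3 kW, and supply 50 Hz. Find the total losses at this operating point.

P_in = √3·V·I·cosφ = 1.732×380×158×0.782 = 81320 W
P_out = 72300 W
Losses = P_in − P_out = 81320 − 72300 = 9020 W

9.02 kW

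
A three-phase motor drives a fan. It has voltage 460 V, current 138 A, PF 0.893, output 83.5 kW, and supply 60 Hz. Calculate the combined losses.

14.7 kW

P_in = √3·V·I·cosφ = 1.732×460×138×0.893 = 98183 W
P_out = 83500 W
Losses = P_in − P_out = 98183 − 83500 = 14683 W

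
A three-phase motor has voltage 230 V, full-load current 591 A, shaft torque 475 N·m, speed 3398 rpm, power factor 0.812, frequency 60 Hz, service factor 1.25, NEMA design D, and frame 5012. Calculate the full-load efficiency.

88.4 %

ω = 2π × 3398/60 = 355.8 rad/s; P_out = τω = 475 × 355.8 = 169005 W
P_in = √3·V_L·I_L·cosφ = 1.732 × 230 × 591 × 0.812 = 191170 W
η = P_out / P_in = 169005 / 191170 = 0.884 = 88.4%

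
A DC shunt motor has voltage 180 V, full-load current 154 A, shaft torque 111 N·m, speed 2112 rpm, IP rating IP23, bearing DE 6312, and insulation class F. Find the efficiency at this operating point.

88.6 %

ω = 2π × 2112/60 = 221.2 rad/s; P_out = τω = 111 × 221.2 = 24553 W
P_in = V·I = 180 × 154 = 27720 W
η = P_out / P_in = 24553 / 27720 = 0.886 = 88.6%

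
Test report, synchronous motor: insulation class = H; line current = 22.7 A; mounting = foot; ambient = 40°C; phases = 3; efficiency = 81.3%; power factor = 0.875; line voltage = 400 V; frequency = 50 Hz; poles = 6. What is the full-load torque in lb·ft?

78.8 lb·ft

P_in = √3·V·I·cosφ = 1.732 × 400 × 22.7 × 0.875 = 13761 W
P_out = η·P_in = 0.813 × 13761 = 11188 W
n = n_s = 120×50/6 = 1000 rpm (synchronous)
ω = 2π×1000/60 = 104.7 rad/s
τ = P_out/ω = 11188/104.7 = 106.9 N·m
In lb·ft: 106.9/1.356 = 78.8 lb·ft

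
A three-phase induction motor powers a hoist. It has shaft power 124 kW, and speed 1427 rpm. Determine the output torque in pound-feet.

ω = 2π × 1427/60 = 149.4 rad/s
τ = P/ω = 124000/149.4 = 830 N·m
In lb·ft: 830/1.356 = 612 lb·ft

612 lb·ft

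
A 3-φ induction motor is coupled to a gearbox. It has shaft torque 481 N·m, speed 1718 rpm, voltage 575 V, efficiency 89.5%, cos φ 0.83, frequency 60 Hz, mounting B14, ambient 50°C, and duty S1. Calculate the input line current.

117 A

ω = 2π×1718/60 = 179.9 rad/s; P_out = τω = 481 × 179.9 = 86532 W
P_in = P_out / η = 86532 / 0.895 = 96684 W
I_L = P_in / (√3·V_L·cosφ) = 96684 / (1.732 × 575 × 0.83) = 117 A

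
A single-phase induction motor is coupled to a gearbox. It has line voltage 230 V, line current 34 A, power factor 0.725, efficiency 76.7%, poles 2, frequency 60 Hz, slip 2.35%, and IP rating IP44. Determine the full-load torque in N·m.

P_in = V·I·cosφ = 230 × 34 × 0.725 = 5670 W
P_out = η·P_in = 0.767 × 5670 = 4349 W
n_s = 120×60/2 = 3600 rpm; n = 3600×(1−0.0235) = 3515 rpm
ω = 2π×3515/60 = 368.1 rad/s
τ = P_out/ω = 4349/368.1 = 11.8 N·m

11.8 N·m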